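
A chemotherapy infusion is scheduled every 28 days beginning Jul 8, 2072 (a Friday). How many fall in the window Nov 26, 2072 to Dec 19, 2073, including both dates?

13

Occurrences land 28·i days after Jul 8, 2072 for i = 0, 1, 2, …
Nov 26, 2072 is 141 days after the start; 141 ÷ 28 = 5 remainder 1; since the remainder is 1, round up to i = 6. First occurrence in the window: #7 on Dec 23, 2072 (6×28 = 168 days in).
Dec 19, 2073 is 529 days after the start; 529 ÷ 28 = 18 remainder 25. Last occurrence in the window: #19 on Nov 24, 2073.
Occurrences #7 through #19: 13 in total.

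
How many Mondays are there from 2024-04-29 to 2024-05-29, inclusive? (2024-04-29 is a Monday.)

2024-04-29 is a Monday; the first Monday on or after it is 2024-04-29.
From 2024-04-29 to 2024-05-29: 1 + 29 = 30 days (rest of April, May).
30 ÷ 7 = 4 full weeks with remainder 2, so 4 more Mondays after the first → 5.

5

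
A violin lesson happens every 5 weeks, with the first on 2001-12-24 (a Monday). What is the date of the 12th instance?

The 12th occurrence is 11 intervals after the first: 11 × 35 = 385 days after 2001-12-24.
December has 31 days — 7 days to the end of December leaves 378.
January has 31 days (347 left).
February has 28 days (319 left).
March has 31 days (288 left).
April has 30 days (258 left).
May has 31 days (227 left).
June has 30 days (197 left).
July has 31 days (166 left).
August has 31 days (135 left).
September has 30 days (105 left).
October has 31 days (74 left).
November has 30 days (44 left).
December has 31 days (13 left).
13 days into January → 2003-01-13.

2003-01-13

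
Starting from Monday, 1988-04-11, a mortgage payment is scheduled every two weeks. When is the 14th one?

1988-10-10

The 14th occurrence is 13 intervals after the first: 13 × 14 = 182 days after 1988-04-11.
April has 30 days — 19 days to the end of April leaves 163.
May has 31 days (132 left).
June has 30 days (102 left).
July has 31 days (71 left).
August has 31 days (40 left).
September has 30 days (10 left).
10 days into October → 1988-10-10.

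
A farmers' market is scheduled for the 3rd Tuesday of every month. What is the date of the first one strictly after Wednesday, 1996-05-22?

1996-06-18

May 1996 starts on a Wednesday; its first Tuesday is the 7th, so the 3rd Tuesday is the 21st — 1996-05-21.
That is not after 1996-05-22, so look at June 1996.
June 1996 starts on a Saturday; its first Tuesday is the 4th, so the 3rd Tuesday is the 18th — 1996-06-18.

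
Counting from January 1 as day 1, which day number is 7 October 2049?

280

Days in months before October: 31 + 28 + 31 + 30 + 31 + 30 + 31 + 31 + 30 = 273.
Plus 7 days into October → day 280.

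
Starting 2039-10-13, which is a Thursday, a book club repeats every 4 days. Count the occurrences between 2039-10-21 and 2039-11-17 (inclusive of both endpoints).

7

Occurrences land 4·i days after 2039-10-13 for i = 0, 1, 2, …
2039-10-21 is 8 days after the start; 8 ÷ 4 = 2 remainder 0. First occurrence in the window: #3 on 2039-10-21 (2×4 = 8 days in).
2039-11-17 is 35 days after the start; 35 ÷ 4 = 8 remainder 3. Last occurrence in the window: #9 on 2039-11-14.
Occurrences #3 through #9: 7 in total.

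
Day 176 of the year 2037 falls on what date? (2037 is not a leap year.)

2037-06-25

January has 31 days (176 − 31 = 145 remain).
February has 28 days (145 − 28 = 117 remain).
March has 31 days (117 − 31 = 86 remain).
April has 30 days (86 − 30 = 56 remain).
May has 31 days (56 − 31 = 25 remain).
25 into June → June 25.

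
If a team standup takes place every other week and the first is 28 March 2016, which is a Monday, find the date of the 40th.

The 40th occurrence is 39 intervals after the first: 39 × 14 = 546 days after 28 March 2016.
March has 31 days — 3 days to the end of March leaves 543.
From end of March to end of 2016 is 275 days (268 left).
January has 31 days (237 left).
February has 28 days (209 left).
March has 31 days (178 left).
April has 30 days (148 left).
May has 31 days (117 left).
June has 30 days (87 left).
July has 31 days (56 left).
August has 31 days (25 left).
25 days into September → 25 September 2017.

25 September 2017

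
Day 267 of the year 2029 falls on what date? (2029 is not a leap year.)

Jan has 31 days (267 − 31 = 236 remain).
Feb has 28 days (236 − 28 = 208 remain).
Mar has 31 days (208 − 31 = 177 remain).
Apr has 30 days (177 − 30 = 147 remain).
May has 31 days (147 − 31 = 116 remain).
Jun has 30 days (116 − 30 = 86 remain).
Jul has 31 days (86 − 31 = 55 remain).
Aug has 31 days (55 − 31 = 24 remain).
24 into Sep → Sep 24.

Sep 24, 2029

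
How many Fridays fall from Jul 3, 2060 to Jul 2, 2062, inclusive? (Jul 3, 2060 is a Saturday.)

Jul 3, 2060 is a Saturday; the first Friday on or after it is Jul 9, 2060 (6 days later).
From Jul 9, 2060 to Jul 2, 2062: 175 + 365 + 183 = 723 days (rest of 2060, 2061, to Jul 2, 2062 in 2062).
723 ÷ 7 = 103 full weeks with remainder 2, so 103 more Fridays after the first → 104.

104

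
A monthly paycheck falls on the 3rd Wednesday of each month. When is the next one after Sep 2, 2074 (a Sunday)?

Sep 19, 2074

Sep 2074 starts on a Saturday; its first Wednesday is the 5th, so the 3rd Wednesday is the 19th — Sep 19, 2074.
Sep 19, 2074 is after Sep 2, 2074, so that is the next one.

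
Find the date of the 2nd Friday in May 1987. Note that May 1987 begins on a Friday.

1987-05-08

May 1987 begins on a Friday, so the first Friday is May 1.
The 2nd Friday is 1 weeks later: 1 + 7 = 8.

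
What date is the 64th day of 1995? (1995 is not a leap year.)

January has 31 days (64 − 31 = 33 remain).
February has 28 days (33 − 28 = 5 remain).
5 into March → March 5.

March 5, 1995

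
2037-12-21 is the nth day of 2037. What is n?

355

Days in months before December: 31 + 28 + 31 + 30 + 31 + 30 + 31 + 31 + 30 + 31 + 30 = 334.
Plus 21 days into December → day 355.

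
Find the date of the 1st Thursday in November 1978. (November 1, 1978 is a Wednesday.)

November 1978 begins on a Wednesday, so the first Thursday is November 2 (1 day later).

1978-11-02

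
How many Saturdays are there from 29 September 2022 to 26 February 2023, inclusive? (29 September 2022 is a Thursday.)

22

29 September 2022 is a Thursday; the first Saturday on or after it is 1 October 2022 (2 days later).
From 1 October 2022 to 26 February 2023: 30 + 30 + 31 + 31 + 26 = 148 days (rest of October, November, December, January, February).
148 ÷ 7 = 21 full weeks with remainder 1, so 21 more Saturdays after the first → 22.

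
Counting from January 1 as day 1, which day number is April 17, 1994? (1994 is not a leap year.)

107

Days in months before April: 31 + 28 + 31 = 90.
Plus 17 days into April → day 107.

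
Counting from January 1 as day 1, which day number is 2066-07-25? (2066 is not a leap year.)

Days in months before July: 31 + 28 + 31 + 30 + 31 + 30 = 181.
Plus 25 days into July → day 206.

206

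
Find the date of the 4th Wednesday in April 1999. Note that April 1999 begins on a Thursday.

April 28, 1999

April 1999 begins on a Thursday, so the first Wednesday is April 7 (6 days later).
The 4th Wednesday is 3 weeks later: 7 + 21 = 28.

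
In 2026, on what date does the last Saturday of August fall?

The first Saturday of August 2026 is August 1.
August 2026 has 31 days. Adding weeks: 1, 8, 15, 22, 29 — the last one ≤ 31 is the 29th.

2026-08-29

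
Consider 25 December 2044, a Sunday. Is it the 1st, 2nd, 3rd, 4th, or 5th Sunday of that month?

4th

Day 25 falls in week ⌈25/7⌉ of the month.
Days 1–7 hold the 1st Sunday, 8–14 the 2nd, 15–21 the 3rd, 22–28 the 4th, 29–31 the 5th.
25 is in the range for the 4th.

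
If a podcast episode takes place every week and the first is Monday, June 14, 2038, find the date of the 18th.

October 11, 2038

The 18th occurrence is 17 intervals after the first: 17 × 7 = 119 days after June 14, 2038.
June has 30 days — 16 days to the end of June leaves 103.
July has 31 days (72 left).
August has 31 days (41 left).
September has 30 days (11 left).
11 days into October → October 11, 2038.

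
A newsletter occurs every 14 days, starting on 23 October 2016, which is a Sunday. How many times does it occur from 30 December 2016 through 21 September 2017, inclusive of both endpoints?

Occurrences land 14·i days after 23 October 2016 for i = 0, 1, 2, …
30 December 2016 is 68 days after the start; 68 ÷ 14 = 4 remainder 12; since the remainder is 12, round up to i = 5. First occurrence in the window: #6 on 1 January 2017 (5×14 = 70 days in).
21 September 2017 is 333 days after the start; 333 ÷ 14 = 23 remainder 11. Last occurrence in the window: #24 on 10 September 2017.
Occurrences #6 through #24: 19 in total.

19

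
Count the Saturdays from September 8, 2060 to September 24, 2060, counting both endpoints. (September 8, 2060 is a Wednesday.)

September 8, 2060 is a Wednesday; the first Saturday on or after it is September 11, 2060 (3 days later).
From September 11, 2060 to September 24, 2060 is 24 − 11 = 13 days.
13 ÷ 7 = 1 full weeks with remainder 6, so 1 more Saturdays after the first → 2.

2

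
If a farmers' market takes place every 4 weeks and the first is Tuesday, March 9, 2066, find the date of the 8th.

September 21, 2066

The 8th occurrence is 7 intervals after the first: 7 × 28 = 196 days after March 9, 2066.
March has 31 days — 22 days to the end of March leaves 174.
April has 30 days (144 left).
May has 31 days (113 left).
June has 30 days (83 left).
July has 31 days (52 left).
August has 31 days (21 left).
21 days into September → September 21, 2066.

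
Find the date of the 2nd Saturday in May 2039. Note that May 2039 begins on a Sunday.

May 2039 begins on a Sunday, so the first Saturday is May 7 (6 days later).
The 2nd Saturday is 1 weeks later: 7 + 7 = 14.

May 14, 2039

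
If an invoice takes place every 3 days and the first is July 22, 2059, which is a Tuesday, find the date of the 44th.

November 28, 2059

The 44th occurrence is 43 intervals after the first: 43 × 3 = 129 days after July 22, 2059.
July has 31 days — 9 days to the end of July leaves 120.
August has 31 days (89 left).
September has 30 days (59 left).
October has 31 days (28 left).
28 days into November → November 28, 2059.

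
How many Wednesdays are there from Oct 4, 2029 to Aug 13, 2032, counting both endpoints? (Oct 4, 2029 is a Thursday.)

149

Oct 4, 2029 is a Thursday; the first Wednesday on or after it is Oct 10, 2029 (6 days later).
From Oct 10, 2029 to Aug 13, 2032: 82 + 365 + 365 + 226 = 1038 days (rest of 2029, 2030, 2031, to Aug 13, 2032 in 2032).
1038 ÷ 7 = 148 full weeks with remainder 2, so 148 more Wednesdays after the first → 149.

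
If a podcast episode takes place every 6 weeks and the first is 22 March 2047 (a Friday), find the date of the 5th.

The 5th occurrence is 4 intervals after the first: 4 × 42 = 168 days after 22 March 2047.
March has 31 days — 9 days to the end of March leaves 159.
April has 30 days (129 left).
May has 31 days (98 left).
June has 30 days (68 left).
July has 31 days (37 left).
August has 31 days (6 left).
6 days into September → 6 September 2047.

6 September 2047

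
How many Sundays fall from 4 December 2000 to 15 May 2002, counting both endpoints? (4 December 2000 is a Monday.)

4 December 2000 is a Monday; the first Sunday on or after it is 10 December 2000 (6 days later).
From 10 December 2000 to 15 May 2002: 21 + 365 + 135 = 521 days (rest of 2000, 2001, to 15 May 2002 in 2002).
521 ÷ 7 = 74 full weeks with remainder 3, so 74 more Sundays after the first → 75.

75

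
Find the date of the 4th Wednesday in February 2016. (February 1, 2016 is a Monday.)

February 2016 begins on a Monday, so the first Wednesday is February 3 (2 days later).
The 4th Wednesday is 3 weeks later: 3 + 21 = 24.

2016-02-24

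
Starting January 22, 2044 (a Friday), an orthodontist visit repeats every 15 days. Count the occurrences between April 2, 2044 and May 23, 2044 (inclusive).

Occurrences land 15·i days after January 22, 2044 for i = 0, 1, 2, …
April 2, 2044 is 71 days after the start; 71 ÷ 15 = 4 remainder 11; since the remainder is 11, round up to i = 5. First occurrence in the window: #6 on April 6, 2044 (5×15 = 75 days in).
May 23, 2044 is 122 days after the start; 122 ÷ 15 = 8 remainder 2. Last occurrence in the window: #9 on May 21, 2044.
Occurrences #6 through #9: 4 in total.

4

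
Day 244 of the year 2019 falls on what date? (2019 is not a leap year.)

Jan has 31 days (244 − 31 = 213 remain).
Feb has 28 days (213 − 28 = 185 remain).
Mar has 31 days (185 − 31 = 154 remain).
Apr has 30 days (154 − 30 = 124 remain).
May has 31 days (124 − 31 = 93 remain).
Jun has 30 days (93 − 30 = 63 remain).
Jul has 31 days (63 − 31 = 32 remain).
Aug has 31 days (32 − 31 = 1 remain).
1 into Sep → Sep 1.

Sep 1, 2019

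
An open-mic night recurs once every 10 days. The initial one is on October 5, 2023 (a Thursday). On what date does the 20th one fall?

The 20th occurrence is 19 intervals after the first: 19 × 10 = 190 days after October 5, 2023.
October has 31 days — 26 days to the end of October leaves 164.
November has 30 days (134 left).
December has 31 days (103 left).
January has 31 days (72 left).
February has 29 days (43 left).
March has 31 days (12 left).
12 days into April → April 12, 2024.

April 12, 2024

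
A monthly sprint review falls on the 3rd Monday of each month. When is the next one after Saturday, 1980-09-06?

September 1980 starts on a Monday; its first Monday is the 1st, so the 3rd Monday is the 15th — 1980-09-15.
1980-09-15 is after 1980-09-06, so that is the next one.

1980-09-15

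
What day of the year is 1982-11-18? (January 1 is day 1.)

Days in months before November: 31 + 28 + 31 + 30 + 31 + 30 + 31 + 31 + 30 + 31 = 304.
Plus 18 days into November → day 322.

322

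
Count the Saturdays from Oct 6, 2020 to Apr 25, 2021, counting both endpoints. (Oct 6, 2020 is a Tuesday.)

Oct 6, 2020 is a Tuesday; the first Saturday on or after it is Oct 10, 2020 (4 days later).
From Oct 10, 2020 to Apr 25, 2021: 21 + 30 + 31 + 31 + 28 + 31 + 25 = 197 days (rest of Oct, Nov, Dec, Jan, Feb, Mar, Apr).
197 ÷ 7 = 28 full weeks with remainder 1, so 28 more Saturdays after the first → 29.

29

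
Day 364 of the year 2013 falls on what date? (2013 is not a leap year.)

January has 31 days (364 − 31 = 333 remain).
February has 28 days (333 − 28 = 305 remain).
March has 31 days (305 − 31 = 274 remain).
April has 30 days (274 − 30 = 244 remain).
May has 31 days (244 − 31 = 213 remain).
June has 30 days (213 − 30 = 183 remain).
July has 31 days (183 − 31 = 152 remain).
August has 31 days (152 − 31 = 121 remain).
September has 30 days (121 − 30 = 91 remain).
October has 31 days (91 − 31 = 60 remain).
November has 30 days (60 − 30 = 30 remain).
30 into December → December 30.

2013-12-30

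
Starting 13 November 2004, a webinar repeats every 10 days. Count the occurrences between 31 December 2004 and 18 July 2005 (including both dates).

20

Occurrences land 10·i days after 13 November 2004 for i = 0, 1, 2, …
31 December 2004 is 48 days after the start; 48 ÷ 10 = 4 remainder 8; since the remainder is 8, round up to i = 5. First occurrence in the window: #6 on 2 January 2005 (5×10 = 50 days in).
18 July 2005 is 247 days after the start; 247 ÷ 10 = 24 remainder 7. Last occurrence in the window: #25 on 11 July 2005.
Occurrences #6 through #25: 20 in total.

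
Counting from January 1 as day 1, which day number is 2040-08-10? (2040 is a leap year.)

223

Days in months before August: 31 + 29 + 31 + 30 + 31 + 30 + 31 = 213.
Plus 10 days into August → day 223.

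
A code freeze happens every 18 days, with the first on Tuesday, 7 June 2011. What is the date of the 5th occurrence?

18 August 2011

The 5th occurrence is 4 intervals after the first: 4 × 18 = 72 days after 7 June 2011.
June has 30 days — 23 days to the end of June leaves 49.
July has 31 days (18 left).
18 days into August → 18 August 2011.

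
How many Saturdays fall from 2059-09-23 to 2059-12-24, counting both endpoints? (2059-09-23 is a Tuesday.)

2059-09-23 is a Tuesday; the first Saturday on or after it is 2059-09-27 (4 days later).
From 2059-09-27 to 2059-12-24: 3 + 31 + 30 + 24 = 88 days (rest of September, October, November, December).
88 ÷ 7 = 12 full weeks with remainder 4, so 12 more Saturdays after the first → 13.

13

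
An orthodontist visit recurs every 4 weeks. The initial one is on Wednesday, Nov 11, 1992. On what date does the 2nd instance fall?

The 2nd occurrence is 1 interval after the first: 1 × 28 = 28 days after Nov 11, 1992.
Nov has 30 days — 19 days to the end of Nov leaves 9.
9 days into Dec → Dec 9, 1992.

Dec 9, 1992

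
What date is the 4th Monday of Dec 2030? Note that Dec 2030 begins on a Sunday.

Dec 23, 2030

Dec 2030 begins on a Sunday, so the first Monday is Dec 2 (1 day later).
The 4th Monday is 3 weeks later: 2 + 21 = 23.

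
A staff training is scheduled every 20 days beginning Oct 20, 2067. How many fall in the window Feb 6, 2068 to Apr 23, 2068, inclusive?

Occurrences land 20·i days after Oct 20, 2067 for i = 0, 1, 2, …
Feb 6, 2068 is 109 days after the start; 109 ÷ 20 = 5 remainder 9; since the remainder is 9, round up to i = 6. First occurrence in the window: #7 on Feb 17, 2068 (6×20 = 120 days in).
Apr 23, 2068 is 186 days after the start; 186 ÷ 20 = 9 remainder 6. Last occurrence in the window: #10 on Apr 17, 2068.
Occurrences #7 through #10: 4 in total.

4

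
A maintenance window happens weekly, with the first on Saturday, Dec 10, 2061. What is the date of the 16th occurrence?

Mar 25, 2062

The 16th occurrence is 15 intervals after the first: 15 × 7 = 105 days after Dec 10, 2061.
Dec has 31 days — 21 days to the end of Dec leaves 84.
Jan has 31 days (53 left).
Feb has 28 days (25 left).
25 days into Mar → Mar 25, 2062.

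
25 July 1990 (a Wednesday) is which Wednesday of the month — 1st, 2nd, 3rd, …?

Day 25 falls in week ⌈25/7⌉ of the month.
Days 1–7 hold the 1st Wednesday, 8–14 the 2nd, 15–21 the 3rd, 22–28 the 4th, 29–31 the 5th.
25 is in the range for the 4th.

4th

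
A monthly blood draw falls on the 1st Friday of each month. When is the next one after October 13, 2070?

November 7, 2070

October 2070 starts on a Wednesday, so its 1st Friday is October 3, 2070 (2 days in).
That is not after October 13, 2070, so look at November 2070.
November 2070 starts on a Saturday, so its 1st Friday is November 7, 2070 (6 days in).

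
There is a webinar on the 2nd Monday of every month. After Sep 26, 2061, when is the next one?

Sep 2061 starts on a Thursday; its first Monday is the 5th, so the 2nd Monday is the 12th — Sep 12, 2061.
That is not after Sep 26, 2061, so look at Oct 2061.
Oct 2061 starts on a Saturday; its first Monday is the 3rd, so the 2nd Monday is the 10th — Oct 10, 2061.

Oct 10, 2061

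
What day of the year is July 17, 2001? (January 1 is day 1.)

198

Days in months before July: 31 + 28 + 31 + 30 + 31 + 30 = 181.
Plus 17 days into July → day 198.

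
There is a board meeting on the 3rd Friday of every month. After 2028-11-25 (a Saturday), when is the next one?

2028-12-15

November 2028 starts on a Wednesday; its first Friday is the 3rd, so the 3rd Friday is the 17th — 2028-11-17.
That is not after 2028-11-25, so look at December 2028.
December 2028 starts on a Friday; its first Friday is the 1st, so the 3rd Friday is the 15th — 2028-12-15.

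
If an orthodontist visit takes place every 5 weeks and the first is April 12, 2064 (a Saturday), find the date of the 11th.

March 28, 2065

The 11th occurrence is 10 intervals after the first: 10 × 35 = 350 days after April 12, 2064.
April has 30 days — 18 days to the end of April leaves 332.
May has 31 days (301 left).
June has 30 days (271 left).
July has 31 days (240 left).
August has 31 days (209 left).
September has 30 days (179 left).
October has 31 days (148 left).
November has 30 days (118 left).
December has 31 days (87 left).
January has 31 days (56 left).
February has 28 days (28 left).
28 days into March → March 28, 2065.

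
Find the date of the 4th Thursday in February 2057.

The first Thursday of February 2057 is February 1.
The 4th Thursday is 3 weeks later: 1 + 21 = 22.

February 22, 2057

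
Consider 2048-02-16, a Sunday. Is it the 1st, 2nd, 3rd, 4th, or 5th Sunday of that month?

3rd

Day 16 falls in week ⌈16/7⌉ of the month.
Days 1–7 hold the 1st Sunday, 8–14 the 2nd, 15–21 the 3rd, 22–28 the 4th, 29–31 the 5th.
16 is in the range for the 3rd.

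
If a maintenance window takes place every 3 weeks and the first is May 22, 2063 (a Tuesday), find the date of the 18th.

The 18th occurrence is 17 intervals after the first: 17 × 21 = 357 days after May 22, 2063.
May has 31 days — 9 days to the end of May leaves 348.
June has 30 days (318 left).
July has 31 days (287 left).
August has 31 days (256 left).
September has 30 days (226 left).
October has 31 days (195 left).
November has 30 days (165 left).
December has 31 days (134 left).
January has 31 days (103 left).
February has 29 days (74 left).
March has 31 days (43 left).
April has 30 days (13 left).
13 days into May → May 13, 2064.

May 13, 2064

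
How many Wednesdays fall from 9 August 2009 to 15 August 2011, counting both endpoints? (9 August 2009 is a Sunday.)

9 August 2009 is a Sunday; the first Wednesday on or after it is 12 August 2009 (3 days later).
From 12 August 2009 to 15 August 2011: 141 + 365 + 227 = 733 days (rest of 2009, 2010, to 15 August 2011 in 2011).
733 ÷ 7 = 104 full weeks with remainder 5, so 104 more Wednesdays after the first → 105.

105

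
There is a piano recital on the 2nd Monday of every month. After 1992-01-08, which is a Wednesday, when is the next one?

1992-01-13

January 1992 starts on a Wednesday; its first Monday is the 6th, so the 2nd Monday is the 13th — 1992-01-13.
1992-01-13 is after 1992-01-08, so that is the next one.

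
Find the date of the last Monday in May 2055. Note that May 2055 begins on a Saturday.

31 May 2055

May 2055 begins on a Saturday, so the first Monday is May 3 (2 days later).
May 2055 has 31 days. Adding weeks: 3, 10, 17, 24, 31 — the last one ≤ 31 is the 31st.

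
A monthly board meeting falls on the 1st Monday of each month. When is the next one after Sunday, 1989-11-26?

November 1989 starts on a Wednesday, so its 1st Monday is 1989-11-06 (5 days in).
That is not after 1989-11-26, so look at December 1989.
December 1989 starts on a Friday, so its 1st Monday is 1989-12-04 (3 days in).

1989-12-04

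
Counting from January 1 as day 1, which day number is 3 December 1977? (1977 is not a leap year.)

337

Days in months before December: 31 + 28 + 31 + 30 + 31 + 30 + 31 + 31 + 30 + 31 + 30 = 334.
Plus 3 days into December → day 337.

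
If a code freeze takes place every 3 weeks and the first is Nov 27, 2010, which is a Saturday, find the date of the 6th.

Mar 12, 2011

The 6th occurrence is 5 intervals after the first: 5 × 21 = 105 days after Nov 27, 2010.
Nov has 30 days — 3 days to the end of Nov leaves 102.
Dec has 31 days (71 left).
Jan has 31 days (40 left).
Feb has 28 days (12 left).
12 days into Mar → Mar 12, 2011.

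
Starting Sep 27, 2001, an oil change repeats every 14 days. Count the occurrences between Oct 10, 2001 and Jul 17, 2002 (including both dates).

20

Occurrences land 14·i days after Sep 27, 2001 for i = 0, 1, 2, …
Oct 10, 2001 is 13 days after the start; 13 ÷ 14 = 0 remainder 13; since the remainder is 13, round up to i = 1. First occurrence in the window: #2 on Oct 11, 2001 (1×14 = 14 days in).
Jul 17, 2002 is 293 days after the start; 293 ÷ 14 = 20 remainder 13. Last occurrence in the window: #21 on Jul 4, 2002.
Occurrences #2 through #21: 20 in total.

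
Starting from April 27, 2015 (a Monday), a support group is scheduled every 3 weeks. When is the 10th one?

November 2, 2015

The 10th occurrence is 9 intervals after the first: 9 × 21 = 189 days after April 27, 2015.
April has 30 days — 3 days to the end of April leaves 186.
May has 31 days (155 left).
June has 30 days (125 left).
July has 31 days (94 left).
August has 31 days (63 left).
September has 30 days (33 left).
October has 31 days (2 left).
2 days into November → November 2, 2015.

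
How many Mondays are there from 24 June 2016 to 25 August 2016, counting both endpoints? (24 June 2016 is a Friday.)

9

24 June 2016 is a Friday; the first Monday on or after it is 27 June 2016 (3 days later).
From 27 June 2016 to 25 August 2016: 3 + 31 + 25 = 59 days (rest of June, July, August).
59 ÷ 7 = 8 full weeks with remainder 3, so 8 more Mondays after the first → 9.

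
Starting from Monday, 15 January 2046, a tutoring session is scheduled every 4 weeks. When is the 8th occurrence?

The 8th occurrence is 7 intervals after the first: 7 × 28 = 196 days after 15 January 2046.
January has 31 days — 16 days to the end of January leaves 180.
February has 28 days (152 left).
March has 31 days (121 left).
April has 30 days (91 left).
May has 31 days (60 left).
June has 30 days (30 left).
30 days into July → 30 July 2046.

30 July 2046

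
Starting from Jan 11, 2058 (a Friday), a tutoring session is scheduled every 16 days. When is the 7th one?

Apr 17, 2058

The 7th occurrence is 6 intervals after the first: 6 × 16 = 96 days after Jan 11, 2058.
Jan has 31 days — 20 days to the end of Jan leaves 76.
Feb has 28 days (48 left).
Mar has 31 days (17 left).
17 days into Apr → Apr 17, 2058.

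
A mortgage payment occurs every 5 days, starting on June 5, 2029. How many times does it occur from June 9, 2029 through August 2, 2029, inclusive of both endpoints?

Occurrences land 5·i days after June 5, 2029 for i = 0, 1, 2, …
June 9, 2029 is 4 days after the start; 4 ÷ 5 = 0 remainder 4; since the remainder is 4, round up to i = 1. First occurrence in the window: #2 on June 10, 2029 (1×5 = 5 days in).
August 2, 2029 is 58 days after the start; 58 ÷ 5 = 11 remainder 3. Last occurrence in the window: #12 on July 30, 2029.
Occurrences #2 through #12: 11 in total.

11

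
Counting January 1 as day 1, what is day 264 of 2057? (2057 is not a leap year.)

September 21, 2057

January has 31 days (264 − 31 = 233 remain).
February has 28 days (233 − 28 = 205 remain).
March has 31 days (205 − 31 = 174 remain).
April has 30 days (174 − 30 = 144 remain).
May has 31 days (144 − 31 = 113 remain).
June has 30 days (113 − 30 = 83 remain).
July has 31 days (83 − 31 = 52 remain).
August has 31 days (52 − 31 = 21 remain).
21 into September → September 21.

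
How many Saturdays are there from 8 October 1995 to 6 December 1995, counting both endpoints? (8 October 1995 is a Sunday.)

8

8 October 1995 is a Sunday; the first Saturday on or after it is 14 October 1995 (6 days later).
From 14 October 1995 to 6 December 1995: 17 + 30 + 6 = 53 days (rest of October, November, December).
53 ÷ 7 = 7 full weeks with remainder 4, so 7 more Saturdays after the first → 8.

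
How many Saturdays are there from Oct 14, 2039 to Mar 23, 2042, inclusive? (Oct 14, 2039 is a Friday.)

Oct 14, 2039 is a Friday; the first Saturday on or after it is Oct 15, 2039 (1 day later).
From Oct 15, 2039 to Mar 23, 2042: 77 + 366 + 365 + 82 = 890 days (rest of 2039, 2040, 2041, to Mar 23, 2042 in 2042).
890 ÷ 7 = 127 full weeks with remainder 1, so 127 more Saturdays after the first → 128.

128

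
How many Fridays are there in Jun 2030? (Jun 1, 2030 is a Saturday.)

4

Jun 1, 2030 is a Saturday; the first Friday on or after it is Jun 7, 2030 (6 days later).
From Jun 7, 2030 to Jun 30, 2030 is 30 − 7 = 23 days.
23 ÷ 7 = 3 full weeks with remainder 2, so 3 more Fridays after the first → 4.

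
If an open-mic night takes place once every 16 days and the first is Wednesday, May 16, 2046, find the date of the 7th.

Aug 20, 2046

The 7th occurrence is 6 intervals after the first: 6 × 16 = 96 days after May 16, 2046.
May has 31 days — 15 days to the end of May leaves 81.
Jun has 30 days (51 left).
Jul has 31 days (20 left).
20 days into Aug → Aug 20, 2046.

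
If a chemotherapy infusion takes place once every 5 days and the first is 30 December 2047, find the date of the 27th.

8 May 2048

The 27th occurrence is 26 intervals after the first: 26 × 5 = 130 days after 30 December 2047.
December has 31 days — 1 day to the end of December leaves 129.
January has 31 days (98 left).
February has 29 days (69 left).
March has 31 days (38 left).
April has 30 days (8 left).
8 days into May → 8 May 2048.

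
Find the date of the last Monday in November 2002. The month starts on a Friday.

November 25, 2002

November 2002 begins on a Friday, so the first Monday is November 4 (3 days later).
November 2002 has 30 days. Adding weeks: 4, 11, 18, 25 — the last one ≤ 30 is the 25th.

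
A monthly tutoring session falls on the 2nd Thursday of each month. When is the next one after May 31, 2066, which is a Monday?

May 2066 starts on a Saturday; its first Thursday is the 6th, so the 2nd Thursday is the 13th — May 13, 2066.
That is not after May 31, 2066, so look at June 2066.
June 2066 starts on a Tuesday; its first Thursday is the 3rd, so the 2nd Thursday is the 10th — June 10, 2066.

June 10, 2066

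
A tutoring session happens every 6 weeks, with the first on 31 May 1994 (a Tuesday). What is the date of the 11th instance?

25 July 1995

The 11th occurrence is 10 intervals after the first: 10 × 42 = 420 days after 31 May 1994.
May has 31 days — 0 days to the end of May leaves 420.
From end of May to end of 1994 is 214 days (206 left).
January has 31 days (175 left).
February has 28 days (147 left).
March has 31 days (116 left).
April has 30 days (86 left).
May has 31 days (55 left).
June has 30 days (25 left).
25 days into July → 25 July 1995.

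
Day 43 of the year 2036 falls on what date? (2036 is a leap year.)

Feb 12, 2036

Jan has 31 days (43 − 31 = 12 remain).
12 into Feb → Feb 12.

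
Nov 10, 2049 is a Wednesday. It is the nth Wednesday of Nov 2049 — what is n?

Day 10 falls in week ⌈10/7⌉ of the month.
Days 1–7 hold the 1st Wednesday, 8–14 the 2nd, 15–21 the 3rd, 22–28 the 4th, 29–31 the 5th.
10 is in the range for the 2nd.

2nd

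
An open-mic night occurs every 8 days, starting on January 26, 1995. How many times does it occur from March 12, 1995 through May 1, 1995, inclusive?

Occurrences land 8·i days after January 26, 1995 for i = 0, 1, 2, …
March 12, 1995 is 45 days after the start; 45 ÷ 8 = 5 remainder 5; since the remainder is 5, round up to i = 6. First occurrence in the window: #7 on March 15, 1995 (6×8 = 48 days in).
May 1, 1995 is 95 days after the start; 95 ÷ 8 = 11 remainder 7. Last occurrence in the window: #12 on April 24, 1995.
Occurrences #7 through #12: 6 in total.

6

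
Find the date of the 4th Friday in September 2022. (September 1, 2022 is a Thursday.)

2022-09-23

September 2022 begins on a Thursday, so the first Friday is September 2 (1 day later).
The 4th Friday is 3 weeks later: 2 + 21 = 23.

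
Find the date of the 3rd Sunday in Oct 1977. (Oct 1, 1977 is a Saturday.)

Oct 16, 1977

Oct 1977 begins on a Saturday, so the first Sunday is Oct 2 (1 day later).
The 3rd Sunday is 2 weeks later: 2 + 14 = 16.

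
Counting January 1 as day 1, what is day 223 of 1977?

January has 31 days (223 − 31 = 192 remain).
February has 28 days (192 − 28 = 164 remain).
March has 31 days (164 − 31 = 133 remain).
April has 30 days (133 − 30 = 103 remain).
May has 31 days (103 − 31 = 72 remain).
June has 30 days (72 − 30 = 42 remain).
July has 31 days (42 − 31 = 11 remain).
11 into August → August 11.

August 11, 1977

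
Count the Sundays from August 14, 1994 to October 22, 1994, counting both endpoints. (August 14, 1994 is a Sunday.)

10

August 14, 1994 is a Sunday; the first Sunday on or after it is August 14, 1994.
From August 14, 1994 to October 22, 1994: 17 + 30 + 22 = 69 days (rest of August, September, October).
69 ÷ 7 = 9 full weeks with remainder 6, so 9 more Sundays after the first → 10.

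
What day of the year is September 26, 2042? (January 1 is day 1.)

Days in months before September: 31 + 28 + 31 + 30 + 31 + 30 + 31 + 31 = 243.
Plus 26 days into September → day 269.

269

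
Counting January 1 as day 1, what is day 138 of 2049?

May 18, 2049

Jan has 31 days (138 − 31 = 107 remain).
Feb has 28 days (107 − 28 = 79 remain).
Mar has 31 days (79 − 31 = 48 remain).
Apr has 30 days (48 − 30 = 18 remain).
18 into May → May 18.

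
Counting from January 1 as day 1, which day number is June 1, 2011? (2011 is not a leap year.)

152

Days in months before June: 31 + 28 + 31 + 30 + 31 = 151.
Plus 1 day into June → day 152.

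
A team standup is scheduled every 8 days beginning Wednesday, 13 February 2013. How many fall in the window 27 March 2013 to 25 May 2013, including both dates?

7

Occurrences land 8·i days after 13 February 2013 for i = 0, 1, 2, …
27 March 2013 is 42 days after the start; 42 ÷ 8 = 5 remainder 2; since the remainder is 2, round up to i = 6. First occurrence in the window: #7 on 2 April 2013 (6×8 = 48 days in).
25 May 2013 is 101 days after the start; 101 ÷ 8 = 12 remainder 5. Last occurrence in the window: #13 on 20 May 2013.
Occurrences #7 through #13: 7 in total.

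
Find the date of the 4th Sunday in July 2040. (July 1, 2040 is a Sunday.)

July 2040 begins on a Sunday, so the first Sunday is July 1.
The 4th Sunday is 3 weeks later: 1 + 21 = 22.

July 22, 2040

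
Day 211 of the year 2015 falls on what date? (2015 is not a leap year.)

30 July 2015

January has 31 days (211 − 31 = 180 remain).
February has 28 days (180 − 28 = 152 remain).
March has 31 days (152 − 31 = 121 remain).
April has 30 days (121 − 30 = 91 remain).
May has 31 days (91 − 31 = 60 remain).
June has 30 days (60 − 30 = 30 remain).
30 into July → July 30.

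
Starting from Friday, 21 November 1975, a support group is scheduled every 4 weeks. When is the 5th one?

12 March 1976

The 5th occurrence is 4 intervals after the first: 4 × 28 = 112 days after 21 November 1975.
November has 30 days — 9 days to the end of November leaves 103.
December has 31 days (72 left).
January has 31 days (41 left).
February has 29 days (12 left).
12 days into March → 12 March 1976.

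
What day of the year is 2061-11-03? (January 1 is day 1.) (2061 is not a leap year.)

Days in months before November: 31 + 28 + 31 + 30 + 31 + 30 + 31 + 31 + 30 + 31 = 304.
Plus 3 days into November → day 307.

307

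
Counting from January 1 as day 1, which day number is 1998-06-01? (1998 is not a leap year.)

Days in months before June: 31 + 28 + 31 + 30 + 31 = 151.
Plus 1 day into June → day 152.

152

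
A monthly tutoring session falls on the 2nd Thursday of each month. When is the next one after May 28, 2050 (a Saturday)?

Jun 9, 2050

May 2050 starts on a Sunday; its first Thursday is the 5th, so the 2nd Thursday is the 12th — May 12, 2050.
That is not after May 28, 2050, so look at Jun 2050.
Jun 2050 starts on a Wednesday; its first Thursday is the 2nd, so the 2nd Thursday is the 9th — Jun 9, 2050.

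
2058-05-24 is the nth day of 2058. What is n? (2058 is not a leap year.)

144

Days in months before May: 31 + 28 + 31 + 30 = 120.
Plus 24 days into May → day 144.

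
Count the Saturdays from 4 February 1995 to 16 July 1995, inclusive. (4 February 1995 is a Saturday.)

24

4 February 1995 is a Saturday; the first Saturday on or after it is 4 February 1995.
From 4 February 1995 to 16 July 1995: 24 + 31 + 30 + 31 + 30 + 16 = 162 days (rest of February, March, April, May, June, July).
162 ÷ 7 = 23 full weeks with remainder 1, so 23 more Saturdays after the first → 24.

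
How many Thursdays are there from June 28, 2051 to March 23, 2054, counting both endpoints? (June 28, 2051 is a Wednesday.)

June 28, 2051 is a Wednesday; the first Thursday on or after it is June 29, 2051 (1 day later).
From June 29, 2051 to March 23, 2054: 185 + 366 + 365 + 82 = 998 days (rest of 2051, 2052, 2053, to March 23, 2054 in 2054).
998 ÷ 7 = 142 full weeks with remainder 4, so 142 more Thursdays after the first → 143.

143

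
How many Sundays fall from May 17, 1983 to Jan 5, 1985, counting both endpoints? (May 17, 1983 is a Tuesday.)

85

May 17, 1983 is a Tuesday; the first Sunday on or after it is May 22, 1983 (5 days later).
From May 22, 1983 to Jan 5, 1985: 223 + 366 + 5 = 594 days (rest of 1983, 1984, to Jan 5, 1985 in 1985).
594 ÷ 7 = 84 full weeks with remainder 6, so 84 more Sundays after the first → 85.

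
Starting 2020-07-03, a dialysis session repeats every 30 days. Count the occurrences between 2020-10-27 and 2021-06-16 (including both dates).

Occurrences land 30·i days after 2020-07-03 for i = 0, 1, 2, …
2020-10-27 is 116 days after the start; 116 ÷ 30 = 3 remainder 26; since the remainder is 26, round up to i = 4. First occurrence in the window: #5 on 2020-10-31 (4×30 = 120 days in).
2021-06-16 is 348 days after the start; 348 ÷ 30 = 11 remainder 18. Last occurrence in the window: #12 on 2021-05-29.
Occurrences #5 through #12: 8 in total.

8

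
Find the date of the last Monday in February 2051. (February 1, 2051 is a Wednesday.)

February 2051 begins on a Wednesday, so the first Monday is February 6 (5 days later).
February 2051 has 28 days. Adding weeks: 6, 13, 20, 27 — the last one ≤ 28 is the 27th.

February 27, 2051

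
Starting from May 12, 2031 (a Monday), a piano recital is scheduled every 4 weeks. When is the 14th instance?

The 14th occurrence is 13 intervals after the first: 13 × 28 = 364 days after May 12, 2031.
May has 31 days — 19 days to the end of May leaves 345.
June has 30 days (315 left).
July has 31 days (284 left).
August has 31 days (253 left).
September has 30 days (223 left).
October has 31 days (192 left).
November has 30 days (162 left).
December has 31 days (131 left).
January has 31 days (100 left).
February has 29 days (71 left).
March has 31 days (40 left).
April has 30 days (10 left).
10 days into May → May 10, 2032.

May 10, 2032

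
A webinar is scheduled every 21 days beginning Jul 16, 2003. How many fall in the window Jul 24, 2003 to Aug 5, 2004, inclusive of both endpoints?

18

Occurrences land 21·i days after Jul 16, 2003 for i = 0, 1, 2, …
Jul 24, 2003 is 8 days after the start; 8 ÷ 21 = 0 remainder 8; since the remainder is 8, round up to i = 1. First occurrence in the window: #2 on Aug 6, 2003 (1×21 = 21 days in).
Aug 5, 2004 is 386 days after the start; 386 ÷ 21 = 18 remainder 8. Last occurrence in the window: #19 on Jul 28, 2004.
Occurrences #2 through #19: 18 in total.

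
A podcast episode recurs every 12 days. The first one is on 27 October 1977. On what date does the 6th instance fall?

26 December 1977

The 6th occurrence is 5 intervals after the first: 5 × 12 = 60 days after 27 October 1977.
October has 31 days — 4 days to the end of October leaves 56.
November has 30 days (26 left).
26 days into December → 26 December 1977.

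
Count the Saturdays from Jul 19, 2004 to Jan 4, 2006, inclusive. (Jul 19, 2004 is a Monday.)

76

Jul 19, 2004 is a Monday; the first Saturday on or after it is Jul 24, 2004 (5 days later).
From Jul 24, 2004 to Jan 4, 2006: 160 + 365 + 4 = 529 days (rest of 2004, 2005, to Jan 4, 2006 in 2006).
529 ÷ 7 = 75 full weeks with remainder 4, so 75 more Saturdays after the first → 76.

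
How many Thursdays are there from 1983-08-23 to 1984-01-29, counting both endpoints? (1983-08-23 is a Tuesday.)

1983-08-23 is a Tuesday; the first Thursday on or after it is 1983-08-25 (2 days later).
From 1983-08-25 to 1984-01-29: 6 + 30 + 31 + 30 + 31 + 29 = 157 days (rest of August, September, October, November, December, January).
157 ÷ 7 = 22 full weeks with remainder 3, so 22 more Thursdays after the first → 23.

23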